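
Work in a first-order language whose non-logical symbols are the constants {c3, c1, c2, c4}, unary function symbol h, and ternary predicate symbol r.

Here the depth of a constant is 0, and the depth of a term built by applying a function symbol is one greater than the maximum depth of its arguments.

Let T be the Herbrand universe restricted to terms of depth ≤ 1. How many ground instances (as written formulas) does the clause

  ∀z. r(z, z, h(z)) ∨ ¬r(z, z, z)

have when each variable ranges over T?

8

Ground terms of depth ≤ 1:
  Count level by level. With function symbols h/1, the terms of depth ≤ k are the 4 constants together with each function applied to depth-≤(k−1) tuples, so N_k = 4 + N_{k-1}.
  N_0 = 4
  N_1 = 4 + 4 = 8
  Explicitly: c3, c1, c2, c4, h(c3), h(c1), h(c2), h(c4).
So there are 8 ground terms available for substitution.
The variable z ranges independently over the available ground terms, and distinct assignments produce distinct instances.
Number of ground instances = 8.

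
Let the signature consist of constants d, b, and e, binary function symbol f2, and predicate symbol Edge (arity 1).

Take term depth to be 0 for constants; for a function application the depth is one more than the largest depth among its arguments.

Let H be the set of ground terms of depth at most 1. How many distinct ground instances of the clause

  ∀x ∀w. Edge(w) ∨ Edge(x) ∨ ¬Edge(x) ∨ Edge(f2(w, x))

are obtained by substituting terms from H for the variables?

144

Ground terms of depth ≤ 1:
  Count level by level. With function symbols f2/2, the terms of depth ≤ k are the 3 constants together with each function applied to depth-≤(k−1) tuples, so N_k = 3 + N_{k-1}^2.
  N_0 = 3
  N_1 = 3 + 3^2 = 12
So there are 12 ground terms available for substitution.
The body mentions every one of the 2 quantified variables; since ground terms form a free algebra, no two substitutions collapse to the same formula.
Number of ground instances = 12^2 = 144.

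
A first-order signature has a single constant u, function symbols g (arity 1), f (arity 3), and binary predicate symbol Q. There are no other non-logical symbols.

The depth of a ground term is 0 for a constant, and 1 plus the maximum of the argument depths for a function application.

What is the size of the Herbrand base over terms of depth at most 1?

First count ground terms of depth ≤ 1.
Let N_k = |{terms of depth ≤ k}|. Then N_0 = 1 and N_k = 1 + N_{k-1} + N_{k-1}^3 for k ≥ 1 (one summand per function symbol, arity giving the exponent).
N_0 = 1
N_1 = 1 + 1 + 1^3 = 3
Explicitly: u, g(u), f(u, u, u).
So |H| = 3.
For each predicate symbol, the number of ground atoms is |H| raised to its arity; summing:
  Q: 3^2 = 9
Total ground atoms: 9.

9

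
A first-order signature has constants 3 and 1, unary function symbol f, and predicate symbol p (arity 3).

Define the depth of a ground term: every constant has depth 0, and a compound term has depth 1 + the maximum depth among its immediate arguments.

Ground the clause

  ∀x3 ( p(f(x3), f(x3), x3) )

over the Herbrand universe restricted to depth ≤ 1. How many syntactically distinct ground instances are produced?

Ground terms of depth ≤ 1:
  If N_k denotes the number of depth-≤k ground terms, the 2 constants give N_0 = 2, and each function symbol of arity r contributes N_{k-1}^r new terms at level k: N_k = 2 + N_{k-1}.
  N_0 = 2
  N_1 = 2 + 2 = 4
So there are 4 ground terms available for substitution.
The body mentions the single quantified variable x3; since ground terms form a free algebra, no two substitutions collapse to the same formula.
Number of ground instances = 4.

4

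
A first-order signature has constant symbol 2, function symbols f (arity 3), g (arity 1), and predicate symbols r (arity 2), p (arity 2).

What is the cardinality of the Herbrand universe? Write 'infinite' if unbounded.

The signature has at least one function symbol (f, arity 3) and at least one constant (2).
Iterating f gives infinitely many distinct ground terms: 2, f(2, 2, 2), f(f(2, 2, 2), f(2, 2, 2), f(2, 2, 2)), ...
So the Herbrand universe is infinite.

infinite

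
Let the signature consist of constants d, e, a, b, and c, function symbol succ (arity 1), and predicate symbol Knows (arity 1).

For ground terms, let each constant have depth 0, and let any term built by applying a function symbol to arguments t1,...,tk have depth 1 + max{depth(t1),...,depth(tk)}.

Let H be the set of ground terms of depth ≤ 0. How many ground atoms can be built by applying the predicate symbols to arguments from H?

First count ground terms of depth ≤ 0.
Let N_k count ground terms of depth at most k. Each non-constant term of depth ≤ k is some function symbol applied to depth-≤(k−1) arguments, giving N_k = 5 + N_{k-1}.
N_0 = 5
So |H| = 5.
For each predicate symbol, the number of ground atoms is |H| raised to its arity; summing:
  Knows: 5
Total ground atoms: 5.

5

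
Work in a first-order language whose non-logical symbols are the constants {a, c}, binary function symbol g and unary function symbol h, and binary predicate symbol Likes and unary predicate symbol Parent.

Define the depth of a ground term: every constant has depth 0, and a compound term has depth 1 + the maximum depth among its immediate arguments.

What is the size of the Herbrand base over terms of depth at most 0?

First count ground terms of depth ≤ 0.
Let N_k count ground terms of depth at most k. Each non-constant term of depth ≤ k is some function symbol applied to depth-≤(k−1) arguments, giving N_k = 2 + N_{k-1}^2 + N_{k-1}.
N_0 = 2
Explicitly: a, c.
So |H| = 2.
A ground atom is a predicate applied to a tuple of terms from H, so the count is the sum over predicates of |H|^arity:
  Likes: 2^2 = 4;  Parent: 2
Total ground atoms: 4 + 2 = 6.

6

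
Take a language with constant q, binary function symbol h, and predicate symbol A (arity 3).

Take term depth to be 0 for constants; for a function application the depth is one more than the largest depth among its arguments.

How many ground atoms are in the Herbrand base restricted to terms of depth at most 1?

First count ground terms of depth ≤ 1.
If N_k denotes the number of depth-≤k ground terms, the 1 constant gives N_0 = 1, and each function symbol of arity r contributes N_{k-1}^r new terms at level k: N_k = 1 + N_{k-1}^2.
N_0 = 1
N_1 = 1 + 1^2 = 2
Explicitly: q, h(q, q).
So |H| = 2.
Ground atoms are formed by filling each argument slot of a predicate with a term from H, so an r-ary predicate gives |H|^r atoms:
  A: 2^3 = 8
Total ground atoms: 8.

8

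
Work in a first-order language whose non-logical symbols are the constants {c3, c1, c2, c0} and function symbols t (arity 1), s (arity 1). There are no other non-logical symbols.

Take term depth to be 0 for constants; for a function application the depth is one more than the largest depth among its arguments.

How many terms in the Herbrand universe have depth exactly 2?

16

Let N_k count ground terms of depth at most k. Each non-constant term of depth ≤ k is some function symbol applied to depth-≤(k−1) arguments, giving N_k = 4 + N_{k-1} + N_{k-1}.
N_0 = 4
N_1 = 4 + 4 + 4 = 12
N_2 = 4 + 12 + 12 = 28
Terms of depth exactly 2: N_2 − N_1 = 28 − 12 = 16.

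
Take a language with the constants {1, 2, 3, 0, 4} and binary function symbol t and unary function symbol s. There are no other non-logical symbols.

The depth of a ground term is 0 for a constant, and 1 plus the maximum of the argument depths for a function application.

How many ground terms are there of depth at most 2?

1265

If N_k denotes the number of depth-≤k ground terms, the 5 constants give N_0 = 5, and each function symbol of arity r contributes N_{k-1}^r new terms at level k: N_k = 5 + N_{k-1}^2 + N_{k-1}.
N_0 = 5
N_1 = 5 + 5^2 + 5 = 35
N_2 = 5 + 35^2 + 35 = 1265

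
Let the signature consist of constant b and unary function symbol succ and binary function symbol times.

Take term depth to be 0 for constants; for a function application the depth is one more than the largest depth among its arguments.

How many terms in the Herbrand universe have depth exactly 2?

Let N_k = |{terms of depth ≤ k}|. Then N_0 = 1 and N_k = 1 + N_{k-1} + N_{k-1}^2 for k ≥ 1 (one summand per function symbol, arity giving the exponent).
N_0 = 1
N_1 = 1 + 1 + 1^2 = 3
N_2 = 1 + 3 + 3^2 = 13
Terms of depth exactly 2: N_2 − N_1 = 13 − 3 = 10.

10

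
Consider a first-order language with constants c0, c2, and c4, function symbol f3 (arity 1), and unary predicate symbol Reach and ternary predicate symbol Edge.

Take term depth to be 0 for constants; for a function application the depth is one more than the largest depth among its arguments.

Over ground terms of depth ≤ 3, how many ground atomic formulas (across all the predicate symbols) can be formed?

First count ground terms of depth ≤ 3.
Write N_k for the number of ground terms of depth ≤ k. A term of depth ≤ k is either a constant or a function symbol applied to arguments of depth ≤ k−1, so N_k = 3 + N_{k-1}.
N_0 = 3
N_1 = 3 + 3 = 6
N_2 = 3 + 6 = 9
N_3 = 3 + 9 = 12
Explicitly: c0, c2, c4, f3(c0), f3(c2), f3(c4), f3(f3(c0)), f3(f3(c2)), f3(f3(c4)), f3(f3(f3(c0))), f3(f3(f3(c2))), f3(f3(f3(c4))).
So |H| = 12.
A ground atom is a predicate applied to a tuple of terms from H, so the count is the sum over predicates of |H|^arity:
  Reach: 12;  Edge: 12^3 = 1728
Total ground atoms: 12 + 1728 = 1740.

1740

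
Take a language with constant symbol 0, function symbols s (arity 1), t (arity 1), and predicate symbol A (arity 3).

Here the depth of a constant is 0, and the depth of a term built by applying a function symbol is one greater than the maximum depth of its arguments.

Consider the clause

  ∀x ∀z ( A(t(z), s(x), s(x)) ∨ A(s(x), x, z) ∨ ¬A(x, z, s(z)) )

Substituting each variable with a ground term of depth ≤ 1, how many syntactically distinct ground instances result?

Ground terms of depth ≤ 1:
  Count level by level. With function symbols s/1, t/1, the terms of depth ≤ k are the 1 constant together with each function applied to depth-≤(k−1) tuples, so N_k = 1 + N_{k-1} + N_{k-1}.
  N_0 = 1
  N_1 = 1 + 1 + 1 = 3
So there are 3 ground terms available for substitution.
The clause has 2 distinct variables (x, z), each appearing in the body. In the free term algebra distinct substitutions yield syntactically distinct ground instances.
Number of ground instances = 3^2 = 9.

9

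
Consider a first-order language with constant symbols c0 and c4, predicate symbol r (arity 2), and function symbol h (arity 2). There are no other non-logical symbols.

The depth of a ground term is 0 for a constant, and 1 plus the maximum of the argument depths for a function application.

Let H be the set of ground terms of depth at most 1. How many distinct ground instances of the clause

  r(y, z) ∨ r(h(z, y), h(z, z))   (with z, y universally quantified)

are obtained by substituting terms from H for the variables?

Ground terms of depth ≤ 1:
  Write N_k for the number of ground terms of depth ≤ k. A term of depth ≤ k is either a constant or a function symbol applied to arguments of depth ≤ k−1, so N_k = 2 + N_{k-1}^2.
  N_0 = 2
  N_1 = 2 + 2^2 = 6
  Explicitly: c0, c4, h(c0, c0), h(c0, c4), h(c4, c0), h(c4, c4).
So there are 6 ground terms available for substitution.
There are 2 variables to instantiate (z, y), each occurring in at least one literal, so different choices give different ground instances.
Number of ground instances = 6^2 = 36.

36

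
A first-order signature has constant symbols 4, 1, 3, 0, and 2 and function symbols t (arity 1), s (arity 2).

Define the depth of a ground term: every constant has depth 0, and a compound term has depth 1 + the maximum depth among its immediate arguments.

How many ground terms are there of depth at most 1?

Let N_k count ground terms of depth at most k. Each non-constant term of depth ≤ k is some function symbol applied to depth-≤(k−1) arguments, giving N_k = 5 + N_{k-1} + N_{k-1}^2.
N_0 = 5
N_1 = 5 + 5 + 5^2 = 35

35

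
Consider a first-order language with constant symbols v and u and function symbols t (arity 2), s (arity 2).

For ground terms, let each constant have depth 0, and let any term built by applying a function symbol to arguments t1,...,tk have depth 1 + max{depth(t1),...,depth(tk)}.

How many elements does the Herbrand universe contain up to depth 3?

81610

Write N_k for the number of ground terms of depth ≤ k. A term of depth ≤ k is either a constant or a function symbol applied to arguments of depth ≤ k−1, so N_k = 2 + N_{k-1}^2 + N_{k-1}^2.
N_0 = 2
N_1 = 2 + 2^2 + 2^2 = 10
N_2 = 2 + 10^2 + 10^2 = 202
N_3 = 2 + 202^2 + 202^2 = 81610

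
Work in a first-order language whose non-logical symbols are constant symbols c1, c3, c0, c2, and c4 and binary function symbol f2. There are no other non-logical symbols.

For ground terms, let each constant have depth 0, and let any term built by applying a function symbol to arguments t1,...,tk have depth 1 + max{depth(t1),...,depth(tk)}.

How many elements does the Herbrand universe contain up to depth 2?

If N_k denotes the number of depth-≤k ground terms, the 5 constants give N_0 = 5, and each function symbol of arity r contributes N_{k-1}^r new terms at level k: N_k = 5 + N_{k-1}^2.
N_0 = 5
N_1 = 5 + 5^2 = 30
N_2 = 5 + 30^2 = 905

905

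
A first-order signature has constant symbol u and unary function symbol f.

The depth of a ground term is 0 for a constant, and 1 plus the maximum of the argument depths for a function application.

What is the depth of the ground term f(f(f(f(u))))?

depth(f(u)) = 1 + depth(u) = 1 + 0 = 1
depth(f(f(u))) = 1 + depth(f(u)) = 1 + 1 = 2
depth(f(f(f(u)))) = 1 + depth(f(f(u))) = 1 + 2 = 3
depth(f(f(f(f(u))))) = 1 + depth(f(f(f(u)))) = 1 + 3 = 4

4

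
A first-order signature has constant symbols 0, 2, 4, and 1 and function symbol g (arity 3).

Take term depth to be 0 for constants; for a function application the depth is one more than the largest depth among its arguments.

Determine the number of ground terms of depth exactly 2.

314368

Write N_k for the number of ground terms of depth ≤ k. A term of depth ≤ k is either a constant or a function symbol applied to arguments of depth ≤ k−1, so N_k = 4 + N_{k-1}^3.
N_0 = 4
N_1 = 4 + 4^3 = 68
N_2 = 4 + 68^3 = 314436
Terms of depth exactly 2: N_2 − N_1 = 314436 − 68 = 314368.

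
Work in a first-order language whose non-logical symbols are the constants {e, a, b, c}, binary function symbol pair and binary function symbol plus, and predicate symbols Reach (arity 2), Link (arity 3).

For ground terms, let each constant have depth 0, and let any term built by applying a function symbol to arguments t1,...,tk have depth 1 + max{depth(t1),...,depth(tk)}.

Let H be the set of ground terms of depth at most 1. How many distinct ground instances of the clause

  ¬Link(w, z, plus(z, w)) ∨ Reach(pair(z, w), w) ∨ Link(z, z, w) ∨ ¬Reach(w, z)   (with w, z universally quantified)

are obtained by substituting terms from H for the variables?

Ground terms of depth ≤ 1:
  Let N_k count ground terms of depth at most k. Each non-constant term of depth ≤ k is some function symbol applied to depth-≤(k−1) arguments, giving N_k = 4 + N_{k-1}^2 + N_{k-1}^2.
  N_0 = 4
  N_1 = 4 + 4^2 + 4^2 = 36
So there are 36 ground terms available for substitution.
There are 2 variables to instantiate (w, z), each occurring in at least one literal, so different choices give different ground instances.
Number of ground instances = 36^2 = 1296.

1296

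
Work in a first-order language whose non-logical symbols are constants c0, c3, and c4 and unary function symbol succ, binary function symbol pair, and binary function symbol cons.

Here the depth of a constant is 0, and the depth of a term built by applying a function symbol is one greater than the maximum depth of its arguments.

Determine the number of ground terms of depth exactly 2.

If N_k denotes the number of depth-≤k ground terms, the 3 constants give N_0 = 3, and each function symbol of arity r contributes N_{k-1}^r new terms at level k: N_k = 3 + N_{k-1} + N_{k-1}^2 + N_{k-1}^2.
N_0 = 3
N_1 = 3 + 3 + 3^2 + 3^2 = 24
N_2 = 3 + 24 + 24^2 + 24^2 = 1179
Terms of depth exactly 2: N_2 − N_1 = 1179 − 24 = 1155.

1155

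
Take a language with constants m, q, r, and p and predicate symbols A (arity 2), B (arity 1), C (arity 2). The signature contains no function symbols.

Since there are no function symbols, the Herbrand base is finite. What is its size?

36

With no function symbols, the Herbrand universe is just the 4 constants.
Ground atoms per predicate: A: 4^2 = 16, B: 4, C: 4^2 = 16.
Herbrand base size = 16 + 4 + 16 = 36.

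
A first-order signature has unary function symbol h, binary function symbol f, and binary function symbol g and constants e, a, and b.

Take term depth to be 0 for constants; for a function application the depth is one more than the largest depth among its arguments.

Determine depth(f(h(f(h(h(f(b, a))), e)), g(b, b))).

6

depth(f(b, a)) = 1 + max(0, 0) = 1
depth(h(f(b, a))) = 1 + depth(f(b, a)) = 1 + 1 = 2
depth(h(h(f(b, a)))) = 1 + depth(h(f(b, a))) = 1 + 2 = 3
depth(f(h(h(f(b, a))), e)) = 1 + max(3, 0) = 4
depth(h(f(h(h(f(b, a))), e))) = 1 + depth(f(h(h(f(b, a))), e)) = 1 + 4 = 5
depth(g(b, b)) = 1 + max(0, 0) = 1
depth(f(h(f(h(h(f(b, a))), e)), g(b, b))) = 1 + max(5, 1) = 6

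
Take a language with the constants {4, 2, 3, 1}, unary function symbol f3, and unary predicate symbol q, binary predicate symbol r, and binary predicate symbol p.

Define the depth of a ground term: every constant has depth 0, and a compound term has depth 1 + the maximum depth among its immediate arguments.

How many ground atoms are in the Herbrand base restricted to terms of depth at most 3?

528

First count ground terms of depth ≤ 3.
If N_k denotes the number of depth-≤k ground terms, the 4 constants give N_0 = 4, and each function symbol of arity r contributes N_{k-1}^r new terms at level k: N_k = 4 + N_{k-1}.
N_0 = 4
N_1 = 4 + 4 = 8
N_2 = 4 + 8 = 12
N_3 = 4 + 12 = 16
So |H| = 16.
Ground atoms are formed by filling each argument slot of a predicate with a term from H, so an r-ary predicate gives |H|^r atoms:
  q: 16;  r: 16^2 = 256;  p: 16^2 = 256
Total ground atoms: 16 + 256 + 256 = 528.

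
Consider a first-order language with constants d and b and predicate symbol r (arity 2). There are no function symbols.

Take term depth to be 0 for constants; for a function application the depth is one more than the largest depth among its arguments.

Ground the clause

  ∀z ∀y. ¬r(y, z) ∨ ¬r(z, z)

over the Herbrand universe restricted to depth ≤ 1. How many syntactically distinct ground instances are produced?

Ground terms of depth ≤ 1:
  With no function symbols every ground term is a constant, so there are exactly 2 ground terms at every depth bound.
  N_0 = 2
  N_1 = 2
So there are 2 ground terms available for substitution.
Each of z, y ranges independently over the available ground terms, and distinct assignments produce distinct instances.
Number of ground instances = 2^2 = 4.

4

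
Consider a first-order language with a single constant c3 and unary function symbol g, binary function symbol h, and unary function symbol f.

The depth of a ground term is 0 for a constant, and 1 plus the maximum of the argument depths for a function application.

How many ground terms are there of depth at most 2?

25

Let N_k = |{terms of depth ≤ k}|. Then N_0 = 1 and N_k = 1 + N_{k-1} + N_{k-1}^2 + N_{k-1} for k ≥ 1 (one summand per function symbol, arity giving the exponent).
N_0 = 1
N_1 = 1 + 1 + 1^2 + 1 = 4
N_2 = 1 + 4 + 4^2 + 4 = 25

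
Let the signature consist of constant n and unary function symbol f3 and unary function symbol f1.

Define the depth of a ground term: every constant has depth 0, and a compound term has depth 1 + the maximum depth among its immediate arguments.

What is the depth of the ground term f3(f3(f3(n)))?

3

depth(f3(n)) = 1 + depth(n) = 1 + 0 = 1
depth(f3(f3(n))) = 1 + depth(f3(n)) = 1 + 1 = 2
depth(f3(f3(f3(n)))) = 1 + depth(f3(f3(n))) = 1 + 2 = 3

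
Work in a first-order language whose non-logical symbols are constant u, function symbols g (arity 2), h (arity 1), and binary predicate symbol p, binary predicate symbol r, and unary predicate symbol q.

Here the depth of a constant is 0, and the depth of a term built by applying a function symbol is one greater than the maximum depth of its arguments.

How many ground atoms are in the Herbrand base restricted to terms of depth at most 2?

First count ground terms of depth ≤ 2.
Count level by level. With function symbols g/2, h/1, the terms of depth ≤ k are the 1 constant together with each function applied to depth-≤(k−1) tuples, so N_k = 1 + N_{k-1}^2 + N_{k-1}.
N_0 = 1
N_1 = 1 + 1^2 + 1 = 3
N_2 = 1 + 3^2 + 3 = 13
So |H| = 13.
Ground atoms are formed by filling each argument slot of a predicate with a term from H, so an r-ary predicate gives |H|^r atoms:
  p: 13^2 = 169;  r: 13^2 = 169;  q: 13
Total ground atoms: 169 + 169 + 13 = 351.

351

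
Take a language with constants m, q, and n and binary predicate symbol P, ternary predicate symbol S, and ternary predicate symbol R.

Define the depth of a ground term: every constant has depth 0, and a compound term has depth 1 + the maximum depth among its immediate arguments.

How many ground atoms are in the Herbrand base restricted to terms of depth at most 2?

First count ground terms of depth ≤ 2.
With no function symbols every ground term is a constant, so there are exactly 3 ground terms at every depth bound.
N_0 = 3
N_1 = 3
N_2 = 3
Explicitly: m, q, n.
So |H| = 3.
For each predicate symbol, the number of ground atoms is |H| raised to its arity; summing:
  P: 3^2 = 9;  S: 3^3 = 27;  R: 3^3 = 27
Total ground atoms: 9 + 27 + 27 = 63.

63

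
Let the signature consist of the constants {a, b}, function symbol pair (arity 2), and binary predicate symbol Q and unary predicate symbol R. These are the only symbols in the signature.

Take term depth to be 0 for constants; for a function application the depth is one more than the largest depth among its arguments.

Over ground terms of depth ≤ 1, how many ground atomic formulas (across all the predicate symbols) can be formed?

42

First count ground terms of depth ≤ 1.
Count level by level. With function symbols pair/2, the terms of depth ≤ k are the 2 constants together with each function applied to depth-≤(k−1) tuples, so N_k = 2 + N_{k-1}^2.
N_0 = 2
N_1 = 2 + 2^2 = 6
So |H| = 6.
A ground atom is a predicate applied to a tuple of terms from H, so the count is the sum over predicates of |H|^arity:
  Q: 6^2 = 36;  R: 6
Total ground atoms: 36 + 6 = 42.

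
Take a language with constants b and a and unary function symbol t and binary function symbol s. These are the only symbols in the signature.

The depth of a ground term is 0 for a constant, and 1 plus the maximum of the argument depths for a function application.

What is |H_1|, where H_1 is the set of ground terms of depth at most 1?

8

Let N_k count ground terms of depth at most k. Each non-constant term of depth ≤ k is some function symbol applied to depth-≤(k−1) arguments, giving N_k = 2 + N_{k-1} + N_{k-1}^2.
N_0 = 2
N_1 = 2 + 2 + 2^2 = 8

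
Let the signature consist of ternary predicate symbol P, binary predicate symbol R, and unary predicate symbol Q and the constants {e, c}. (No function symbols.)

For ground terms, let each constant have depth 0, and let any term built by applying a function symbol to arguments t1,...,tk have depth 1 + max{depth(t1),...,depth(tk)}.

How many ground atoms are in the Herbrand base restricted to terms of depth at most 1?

First count ground terms of depth ≤ 1.
With no function symbols every ground term is a constant, so there are exactly 2 ground terms at every depth bound.
N_0 = 2
N_1 = 2
Explicitly: e, c.
So |H| = 2.
Each predicate of arity r yields |H|^r ground atoms (one per choice of an r-tuple from H):
  P: 2^3 = 8;  R: 2^2 = 4;  Q: 2
Total ground atoms: 8 + 4 + 2 = 14.

14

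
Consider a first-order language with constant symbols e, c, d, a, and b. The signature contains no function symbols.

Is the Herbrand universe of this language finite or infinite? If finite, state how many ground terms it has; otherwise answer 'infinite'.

5

There are no function symbols, so every ground term is one of the 5 constants.
The Herbrand universe is {e, c, d, a, b}, which is finite with 5 elements.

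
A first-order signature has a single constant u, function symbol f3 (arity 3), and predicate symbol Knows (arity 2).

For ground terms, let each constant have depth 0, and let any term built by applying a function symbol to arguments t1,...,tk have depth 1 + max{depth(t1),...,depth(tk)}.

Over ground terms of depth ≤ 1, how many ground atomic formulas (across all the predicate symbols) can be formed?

4

First count ground terms of depth ≤ 1.
Let N_k count ground terms of depth at most k. Each non-constant term of depth ≤ k is some function symbol applied to depth-≤(k−1) arguments, giving N_k = 1 + N_{k-1}^3.
N_0 = 1
N_1 = 1 + 1^3 = 2
Explicitly: u, f3(u, u, u).
So |H| = 2.
A ground atom is a predicate applied to a tuple of terms from H, so the count is the sum over predicates of |H|^arity:
  Knows: 2^2 = 4
Total ground atoms: 4.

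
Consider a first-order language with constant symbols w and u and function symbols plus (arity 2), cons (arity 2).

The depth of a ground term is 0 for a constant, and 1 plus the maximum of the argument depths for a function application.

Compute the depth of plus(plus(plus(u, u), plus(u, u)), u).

depth(plus(u, u)) = 1 + max(0, 0) = 1
depth(plus(plus(u, u), plus(u, u))) = 1 + max(1, 1) = 2
depth(plus(plus(plus(u, u), plus(u, u)), u)) = 1 + max(2, 0) = 3

3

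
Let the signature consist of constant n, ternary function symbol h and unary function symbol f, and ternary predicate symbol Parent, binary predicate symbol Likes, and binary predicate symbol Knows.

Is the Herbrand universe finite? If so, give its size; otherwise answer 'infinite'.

The signature has at least one function symbol (h, arity 3) and at least one constant (n).
Iterating h gives infinitely many distinct ground terms: n, h(n, n, n), h(h(n, n, n), h(n, n, n), h(n, n, n)), ...
So the Herbrand universe is infinite.

infinite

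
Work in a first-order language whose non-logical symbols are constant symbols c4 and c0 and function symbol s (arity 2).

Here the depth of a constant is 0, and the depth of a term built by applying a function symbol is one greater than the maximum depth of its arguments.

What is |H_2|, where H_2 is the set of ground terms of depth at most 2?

Let N_k = |{terms of depth ≤ k}|. Then N_0 = 2 and N_k = 2 + N_{k-1}^2 for k ≥ 1 (one summand per function symbol, arity giving the exponent).
N_0 = 2
N_1 = 2 + 2^2 = 6
N_2 = 2 + 6^2 = 38

38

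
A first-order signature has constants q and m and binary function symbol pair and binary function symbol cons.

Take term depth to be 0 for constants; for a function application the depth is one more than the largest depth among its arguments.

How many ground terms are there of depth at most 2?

202

Let N_k = |{terms of depth ≤ k}|. Then N_0 = 2 and N_k = 2 + N_{k-1}^2 + N_{k-1}^2 for k ≥ 1 (one summand per function symbol, arity giving the exponent).
N_0 = 2
N_1 = 2 + 2^2 + 2^2 = 10
N_2 = 2 + 10^2 + 10^2 = 202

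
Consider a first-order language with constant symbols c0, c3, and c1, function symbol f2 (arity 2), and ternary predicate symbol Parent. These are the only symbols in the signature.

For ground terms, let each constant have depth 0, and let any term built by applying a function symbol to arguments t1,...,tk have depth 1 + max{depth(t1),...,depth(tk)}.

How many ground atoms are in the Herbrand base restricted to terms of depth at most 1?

1728

First count ground terms of depth ≤ 1.
Let N_k = |{terms of depth ≤ k}|. Then N_0 = 3 and N_k = 3 + N_{k-1}^2 for k ≥ 1 (one summand per function symbol, arity giving the exponent).
N_0 = 3
N_1 = 3 + 3^2 = 12
Explicitly: c0, c3, c1, f2(c0, c0), f2(c0, c3), f2(c0, c1), f2(c3, c0), f2(c3, c3), f2(c3, c1), f2(c1, c0), f2(c1, c3), f2(c1, c1).
So |H| = 12.
A ground atom is a predicate applied to a tuple of terms from H, so the count is the sum over predicates of |H|^arity:
  Parent: 12^3 = 1728
Total ground atoms: 1728.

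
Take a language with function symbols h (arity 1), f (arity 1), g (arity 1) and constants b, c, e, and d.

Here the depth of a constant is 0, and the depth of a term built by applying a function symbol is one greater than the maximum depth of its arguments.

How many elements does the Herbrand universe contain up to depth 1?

16

If N_k denotes the number of depth-≤k ground terms, the 4 constants give N_0 = 4, and each function symbol of arity r contributes N_{k-1}^r new terms at level k: N_k = 4 + N_{k-1} + N_{k-1} + N_{k-1}.
N_0 = 4
N_1 = 4 + 4 + 4 + 4 = 16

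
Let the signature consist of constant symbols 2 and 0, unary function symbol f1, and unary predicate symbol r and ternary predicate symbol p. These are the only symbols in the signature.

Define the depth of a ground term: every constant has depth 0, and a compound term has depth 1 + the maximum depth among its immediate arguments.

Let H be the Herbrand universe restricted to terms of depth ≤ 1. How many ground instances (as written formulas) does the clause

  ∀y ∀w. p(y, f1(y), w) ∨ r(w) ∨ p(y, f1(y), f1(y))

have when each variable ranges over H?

16

Ground terms of depth ≤ 1:
  Write N_k for the number of ground terms of depth ≤ k. A term of depth ≤ k is either a constant or a function symbol applied to arguments of depth ≤ k−1, so N_k = 2 + N_{k-1}.
  N_0 = 2
  N_1 = 2 + 2 = 4
  Explicitly: 2, 0, f1(2), f1(0).
So there are 4 ground terms available for substitution.
The clause has 2 distinct variables (y, w), each appearing in the body. In the free term algebra distinct substitutions yield syntactically distinct ground instances.
Number of ground instances = 4^2 = 16.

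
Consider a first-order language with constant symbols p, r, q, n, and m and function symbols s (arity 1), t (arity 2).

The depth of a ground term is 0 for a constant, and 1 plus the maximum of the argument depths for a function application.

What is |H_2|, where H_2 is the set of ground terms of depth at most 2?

1265

Let N_k = |{terms of depth ≤ k}|. Then N_0 = 5 and N_k = 5 + N_{k-1} + N_{k-1}^2 for k ≥ 1 (one summand per function symbol, arity giving the exponent).
N_0 = 5
N_1 = 5 + 5 + 5^2 = 35
N_2 = 5 + 35 + 35^2 = 1265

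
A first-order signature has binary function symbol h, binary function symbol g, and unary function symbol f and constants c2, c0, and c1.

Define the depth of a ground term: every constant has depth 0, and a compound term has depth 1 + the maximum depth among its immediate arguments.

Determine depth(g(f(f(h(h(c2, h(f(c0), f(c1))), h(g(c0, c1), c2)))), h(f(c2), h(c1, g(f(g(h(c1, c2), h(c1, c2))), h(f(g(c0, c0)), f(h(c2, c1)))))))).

7

depth(f(c0)) = 1 + depth(c0) = 1 + 0 = 1
depth(f(c1)) = 1 + depth(c1) = 1 + 0 = 1
depth(h(f(c0), f(c1))) = 1 + max(1, 1) = 2
depth(h(c2, h(f(c0), f(c1)))) = 1 + max(0, 2) = 3
depth(g(c0, c1)) = 1 + max(0, 0) = 1
depth(h(g(c0, c1), c2)) = 1 + max(1, 0) = 2
depth(h(h(c2, h(f(c0), f(c1))), h(g(c0, c1), c2))) = 1 + max(3, 2) = 4
depth(f(h(h(c2, h(f(c0), f(c1))), h(g(c0, c1), c2)))) = 1 + depth(h(h(c2, h(f(c0), f(c1))), h(g(c0, c1), c2))) = 1 + 4 = 5
depth(f(f(h(h(c2, h(f(c0), f(c1))), h(g(c0, c1), c2))))) = 1 + depth(f(h(h(c2, h(f(c0), f(c1))), h(g(c0, c1), c2)))) = 1 + 5 = 6
depth(f(c2)) = 1 + depth(c2) = 1 + 0 = 1
depth(h(c1, c2)) = 1 + max(0, 0) = 1
depth(g(h(c1, c2), h(c1, c2))) = 1 + max(1, 1) = 2
depth(f(g(h(c1, c2), h(c1, c2)))) = 1 + depth(g(h(c1, c2), h(c1, c2))) = 1 + 2 = 3
depth(g(c0, c0)) = 1 + max(0, 0) = 1
depth(f(g(c0, c0))) = 1 + depth(g(c0, c0)) = 1 + 1 = 2
depth(h(c2, c1)) = 1 + max(0, 0) = 1
depth(f(h(c2, c1))) = 1 + depth(h(c2, c1)) = 1 + 1 = 2
depth(h(f(g(c0, c0)), f(h(c2, c1)))) = 1 + max(2, 2) = 3
depth(g(f(g(h(c1, c2), h(c1, c2))), h(f(g(c0, c0)), f(h(c2, c1))))) = 1 + max(3, 3) = 4
depth(h(c1, g(f(g(h(c1, c2), h(c1, c2))), h(f(g(c0, c0)), f(h(c2, c1)))))) = 1 + max(0, 4) = 5
depth(h(f(c2), h(c1, g(f(g(h(c1, c2), h(c1, c2))), h(f(g(c0, c0)), f(h(c2, c1))))))) = 1 + max(1, 5) = 6
depth(g(f(f(h(h(c2, h(f(c0), f(c1))), h(g(c0, c1), c2)))), h(f(c2), h(c1, g(f(g(h(c1, c2), h(c1, c2))), h(f(g(c0, c0)), f(h(c2, c1)))))))) = 1 + max(6, 6) = 7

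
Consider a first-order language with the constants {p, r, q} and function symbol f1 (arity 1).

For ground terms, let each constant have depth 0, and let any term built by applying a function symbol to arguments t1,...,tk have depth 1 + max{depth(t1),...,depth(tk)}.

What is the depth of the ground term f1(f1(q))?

depth(f1(q)) = 1 + depth(q) = 1 + 0 = 1
depth(f1(f1(q))) = 1 + depth(f1(q)) = 1 + 1 = 2

2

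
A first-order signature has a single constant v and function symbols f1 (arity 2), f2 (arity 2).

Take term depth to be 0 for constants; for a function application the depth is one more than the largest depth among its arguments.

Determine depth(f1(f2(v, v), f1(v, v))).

depth(f2(v, v)) = 1 + max(0, 0) = 1
depth(f1(v, v)) = 1 + max(0, 0) = 1
depth(f1(f2(v, v), f1(v, v))) = 1 + max(1, 1) = 2

2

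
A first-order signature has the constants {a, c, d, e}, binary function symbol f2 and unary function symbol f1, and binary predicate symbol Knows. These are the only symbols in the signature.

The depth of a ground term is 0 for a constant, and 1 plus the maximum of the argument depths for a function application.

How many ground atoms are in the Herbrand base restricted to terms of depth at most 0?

16

First count ground terms of depth ≤ 0.
Count level by level. With function symbols f2/2, f1/1, the terms of depth ≤ k are the 4 constants together with each function applied to depth-≤(k−1) tuples, so N_k = 4 + N_{k-1}^2 + N_{k-1}.
N_0 = 4
Explicitly: a, c, d, e.
So |H| = 4.
Each predicate of arity r yields |H|^r ground atoms (one per choice of an r-tuple from H):
  Knows: 4^2 = 16
Total ground atoms: 16.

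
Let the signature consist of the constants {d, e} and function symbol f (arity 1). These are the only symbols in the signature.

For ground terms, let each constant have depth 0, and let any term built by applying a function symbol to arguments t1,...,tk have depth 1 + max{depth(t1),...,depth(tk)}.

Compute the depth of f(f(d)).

2

depth(f(d)) = 1 + depth(d) = 1 + 0 = 1
depth(f(f(d))) = 1 + depth(f(d)) = 1 + 1 = 2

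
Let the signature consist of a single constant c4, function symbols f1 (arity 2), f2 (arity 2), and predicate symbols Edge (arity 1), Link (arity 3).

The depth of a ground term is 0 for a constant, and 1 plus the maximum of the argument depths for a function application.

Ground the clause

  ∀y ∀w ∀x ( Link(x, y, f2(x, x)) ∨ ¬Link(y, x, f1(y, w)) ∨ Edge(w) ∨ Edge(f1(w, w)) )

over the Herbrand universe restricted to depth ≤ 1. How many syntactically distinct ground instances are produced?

27

Ground terms of depth ≤ 1:
  If N_k denotes the number of depth-≤k ground terms, the 1 constant gives N_0 = 1, and each function symbol of arity r contributes N_{k-1}^r new terms at level k: N_k = 1 + N_{k-1}^2 + N_{k-1}^2.
  N_0 = 1
  N_1 = 1 + 1^2 + 1^2 = 3
So there are 3 ground terms available for substitution.
There are 3 variables to instantiate (y, w, x), each occurring in at least one literal, so different choices give different ground instances.
Number of ground instances = 3^3 = 27.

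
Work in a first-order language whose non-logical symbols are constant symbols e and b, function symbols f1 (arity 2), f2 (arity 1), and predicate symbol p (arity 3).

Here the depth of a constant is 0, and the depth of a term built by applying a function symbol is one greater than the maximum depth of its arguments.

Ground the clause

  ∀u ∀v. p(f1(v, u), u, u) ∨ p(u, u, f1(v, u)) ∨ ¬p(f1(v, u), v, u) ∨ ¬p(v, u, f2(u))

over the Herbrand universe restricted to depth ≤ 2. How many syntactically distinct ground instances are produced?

5476

Ground terms of depth ≤ 2:
  Write N_k for the number of ground terms of depth ≤ k. A term of depth ≤ k is either a constant or a function symbol applied to arguments of depth ≤ k−1, so N_k = 2 + N_{k-1}^2 + N_{k-1}.
  N_0 = 2
  N_1 = 2 + 2^2 + 2 = 8
  N_2 = 2 + 8^2 + 8 = 74
So there are 74 ground terms available for substitution.
The body mentions every one of the 2 quantified variables; since ground terms form a free algebra, no two substitutions collapse to the same formula.
Number of ground instances = 74^2 = 5476.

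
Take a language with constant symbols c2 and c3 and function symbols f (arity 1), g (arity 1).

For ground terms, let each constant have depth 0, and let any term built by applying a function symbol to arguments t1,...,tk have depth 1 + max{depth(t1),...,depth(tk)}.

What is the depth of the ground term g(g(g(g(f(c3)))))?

5

depth(f(c3)) = 1 + depth(c3) = 1 + 0 = 1
depth(g(f(c3))) = 1 + depth(f(c3)) = 1 + 1 = 2
depth(g(g(f(c3)))) = 1 + depth(g(f(c3))) = 1 + 2 = 3
depth(g(g(g(f(c3))))) = 1 + depth(g(g(f(c3)))) = 1 + 3 = 4
depth(g(g(g(g(f(c3)))))) = 1 + depth(g(g(g(f(c3))))) = 1 + 4 = 5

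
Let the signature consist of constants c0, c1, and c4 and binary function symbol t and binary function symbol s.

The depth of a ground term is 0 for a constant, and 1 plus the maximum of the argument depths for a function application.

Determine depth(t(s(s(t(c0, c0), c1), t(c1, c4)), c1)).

4

depth(t(c0, c0)) = 1 + max(0, 0) = 1
depth(s(t(c0, c0), c1)) = 1 + max(1, 0) = 2
depth(t(c1, c4)) = 1 + max(0, 0) = 1
depth(s(s(t(c0, c0), c1), t(c1, c4))) = 1 + max(2, 1) = 3
depth(t(s(s(t(c0, c0), c1), t(c1, c4)), c1)) = 1 + max(3, 0) = 4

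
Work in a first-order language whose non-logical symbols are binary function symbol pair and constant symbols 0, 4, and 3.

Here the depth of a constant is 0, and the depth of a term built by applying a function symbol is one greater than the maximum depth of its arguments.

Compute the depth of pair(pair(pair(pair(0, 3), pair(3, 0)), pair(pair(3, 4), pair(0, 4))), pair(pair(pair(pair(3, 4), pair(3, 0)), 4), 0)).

depth(pair(0, 3)) = 1 + max(0, 0) = 1
depth(pair(3, 0)) = 1 + max(0, 0) = 1
depth(pair(pair(0, 3), pair(3, 0))) = 1 + max(1, 1) = 2
depth(pair(3, 4)) = 1 + max(0, 0) = 1
depth(pair(0, 4)) = 1 + max(0, 0) = 1
depth(pair(pair(3, 4), pair(0, 4))) = 1 + max(1, 1) = 2
depth(pair(pair(pair(0, 3), pair(3, 0)), pair(pair(3, 4), pair(0, 4)))) = 1 + max(2, 2) = 3
depth(pair(pair(3, 4), pair(3, 0))) = 1 + max(1, 1) = 2
depth(pair(pair(pair(3, 4), pair(3, 0)), 4)) = 1 + max(2, 0) = 3
depth(pair(pair(pair(pair(3, 4), pair(3, 0)), 4), 0)) = 1 + max(3, 0) = 4
depth(pair(pair(pair(pair(0, 3), pair(3, 0)), pair(pair(3, 4), pair(0, 4))), pair(pair(pair(pair(3, 4), pair(3, 0)), 4), 0))) = 1 + max(3, 4) = 5

5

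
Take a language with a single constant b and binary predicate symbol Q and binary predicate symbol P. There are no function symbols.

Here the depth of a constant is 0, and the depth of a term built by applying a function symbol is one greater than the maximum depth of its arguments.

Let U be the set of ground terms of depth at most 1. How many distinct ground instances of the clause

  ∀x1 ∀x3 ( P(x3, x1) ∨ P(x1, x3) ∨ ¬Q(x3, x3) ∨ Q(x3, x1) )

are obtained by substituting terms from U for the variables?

1

Ground terms of depth ≤ 1:
  With no function symbols every ground term is a constant, so there is exactly 1 ground term at every depth bound.
  N_0 = 1
  N_1 = 1
So there is exactly 1 ground term available for substitution.
The body mentions every one of the 2 quantified variables; since ground terms form a free algebra, no two substitutions collapse to the same formula.
Number of ground instances = 1^2 = 1.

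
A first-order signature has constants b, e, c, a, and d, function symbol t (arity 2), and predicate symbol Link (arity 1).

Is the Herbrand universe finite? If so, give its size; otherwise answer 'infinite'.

The signature has at least one function symbol (t, arity 2) and at least one constant (b).
Iterating t gives infinitely many distinct ground terms: b, t(b, b), t(t(b, b), t(b, b)), ...
So the Herbrand universe is infinite.

infinite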